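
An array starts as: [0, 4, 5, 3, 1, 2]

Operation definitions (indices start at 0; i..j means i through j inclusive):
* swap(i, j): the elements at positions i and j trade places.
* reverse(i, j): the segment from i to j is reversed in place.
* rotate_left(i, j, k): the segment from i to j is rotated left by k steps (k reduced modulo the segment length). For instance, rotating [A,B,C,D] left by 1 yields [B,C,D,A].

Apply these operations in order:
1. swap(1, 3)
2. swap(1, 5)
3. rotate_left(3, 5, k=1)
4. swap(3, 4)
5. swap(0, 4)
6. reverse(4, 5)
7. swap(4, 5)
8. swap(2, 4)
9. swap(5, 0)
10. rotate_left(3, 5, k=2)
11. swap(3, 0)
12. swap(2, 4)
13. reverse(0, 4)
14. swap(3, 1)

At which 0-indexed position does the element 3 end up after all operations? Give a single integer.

Answer: 2

Derivation:
After 1 (swap(1, 3)): [0, 3, 5, 4, 1, 2]
After 2 (swap(1, 5)): [0, 2, 5, 4, 1, 3]
After 3 (rotate_left(3, 5, k=1)): [0, 2, 5, 1, 3, 4]
After 4 (swap(3, 4)): [0, 2, 5, 3, 1, 4]
After 5 (swap(0, 4)): [1, 2, 5, 3, 0, 4]
After 6 (reverse(4, 5)): [1, 2, 5, 3, 4, 0]
After 7 (swap(4, 5)): [1, 2, 5, 3, 0, 4]
After 8 (swap(2, 4)): [1, 2, 0, 3, 5, 4]
After 9 (swap(5, 0)): [4, 2, 0, 3, 5, 1]
After 10 (rotate_left(3, 5, k=2)): [4, 2, 0, 1, 3, 5]
After 11 (swap(3, 0)): [1, 2, 0, 4, 3, 5]
After 12 (swap(2, 4)): [1, 2, 3, 4, 0, 5]
After 13 (reverse(0, 4)): [0, 4, 3, 2, 1, 5]
After 14 (swap(3, 1)): [0, 2, 3, 4, 1, 5]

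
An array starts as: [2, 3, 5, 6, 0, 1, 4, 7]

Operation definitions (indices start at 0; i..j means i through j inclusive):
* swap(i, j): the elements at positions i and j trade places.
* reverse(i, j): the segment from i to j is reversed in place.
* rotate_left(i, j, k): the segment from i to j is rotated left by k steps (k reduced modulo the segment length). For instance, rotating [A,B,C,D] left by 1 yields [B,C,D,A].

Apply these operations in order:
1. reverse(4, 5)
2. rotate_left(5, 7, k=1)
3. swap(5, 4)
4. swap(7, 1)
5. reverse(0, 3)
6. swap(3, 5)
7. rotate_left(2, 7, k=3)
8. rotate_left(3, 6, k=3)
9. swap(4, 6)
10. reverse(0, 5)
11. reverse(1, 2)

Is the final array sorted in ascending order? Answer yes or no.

Answer: no

Derivation:
After 1 (reverse(4, 5)): [2, 3, 5, 6, 1, 0, 4, 7]
After 2 (rotate_left(5, 7, k=1)): [2, 3, 5, 6, 1, 4, 7, 0]
After 3 (swap(5, 4)): [2, 3, 5, 6, 4, 1, 7, 0]
After 4 (swap(7, 1)): [2, 0, 5, 6, 4, 1, 7, 3]
After 5 (reverse(0, 3)): [6, 5, 0, 2, 4, 1, 7, 3]
After 6 (swap(3, 5)): [6, 5, 0, 1, 4, 2, 7, 3]
After 7 (rotate_left(2, 7, k=3)): [6, 5, 2, 7, 3, 0, 1, 4]
After 8 (rotate_left(3, 6, k=3)): [6, 5, 2, 1, 7, 3, 0, 4]
After 9 (swap(4, 6)): [6, 5, 2, 1, 0, 3, 7, 4]
After 10 (reverse(0, 5)): [3, 0, 1, 2, 5, 6, 7, 4]
After 11 (reverse(1, 2)): [3, 1, 0, 2, 5, 6, 7, 4]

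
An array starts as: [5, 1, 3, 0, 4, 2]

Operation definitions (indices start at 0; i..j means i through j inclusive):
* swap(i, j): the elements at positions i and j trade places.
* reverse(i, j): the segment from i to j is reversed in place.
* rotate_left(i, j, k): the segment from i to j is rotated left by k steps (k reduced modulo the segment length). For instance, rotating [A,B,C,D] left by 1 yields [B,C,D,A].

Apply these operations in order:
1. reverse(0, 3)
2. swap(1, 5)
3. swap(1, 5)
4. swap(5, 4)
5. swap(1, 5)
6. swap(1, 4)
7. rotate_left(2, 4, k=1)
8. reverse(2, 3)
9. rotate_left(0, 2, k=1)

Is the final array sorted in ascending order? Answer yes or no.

Answer: no

Derivation:
After 1 (reverse(0, 3)): [0, 3, 1, 5, 4, 2]
After 2 (swap(1, 5)): [0, 2, 1, 5, 4, 3]
After 3 (swap(1, 5)): [0, 3, 1, 5, 4, 2]
After 4 (swap(5, 4)): [0, 3, 1, 5, 2, 4]
After 5 (swap(1, 5)): [0, 4, 1, 5, 2, 3]
After 6 (swap(1, 4)): [0, 2, 1, 5, 4, 3]
After 7 (rotate_left(2, 4, k=1)): [0, 2, 5, 4, 1, 3]
After 8 (reverse(2, 3)): [0, 2, 4, 5, 1, 3]
After 9 (rotate_left(0, 2, k=1)): [2, 4, 0, 5, 1, 3]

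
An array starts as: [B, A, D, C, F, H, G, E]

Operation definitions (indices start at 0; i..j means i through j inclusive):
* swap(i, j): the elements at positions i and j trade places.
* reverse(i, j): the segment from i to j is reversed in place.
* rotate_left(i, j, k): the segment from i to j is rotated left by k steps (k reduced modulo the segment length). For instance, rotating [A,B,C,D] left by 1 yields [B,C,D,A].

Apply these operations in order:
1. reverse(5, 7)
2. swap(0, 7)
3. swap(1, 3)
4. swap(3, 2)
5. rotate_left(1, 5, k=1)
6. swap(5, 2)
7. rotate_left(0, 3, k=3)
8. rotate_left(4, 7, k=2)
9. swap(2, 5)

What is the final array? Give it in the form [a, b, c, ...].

After 1 (reverse(5, 7)): [B, A, D, C, F, E, G, H]
After 2 (swap(0, 7)): [H, A, D, C, F, E, G, B]
After 3 (swap(1, 3)): [H, C, D, A, F, E, G, B]
After 4 (swap(3, 2)): [H, C, A, D, F, E, G, B]
After 5 (rotate_left(1, 5, k=1)): [H, A, D, F, E, C, G, B]
After 6 (swap(5, 2)): [H, A, C, F, E, D, G, B]
After 7 (rotate_left(0, 3, k=3)): [F, H, A, C, E, D, G, B]
After 8 (rotate_left(4, 7, k=2)): [F, H, A, C, G, B, E, D]
After 9 (swap(2, 5)): [F, H, B, C, G, A, E, D]

Answer: [F, H, B, C, G, A, E, D]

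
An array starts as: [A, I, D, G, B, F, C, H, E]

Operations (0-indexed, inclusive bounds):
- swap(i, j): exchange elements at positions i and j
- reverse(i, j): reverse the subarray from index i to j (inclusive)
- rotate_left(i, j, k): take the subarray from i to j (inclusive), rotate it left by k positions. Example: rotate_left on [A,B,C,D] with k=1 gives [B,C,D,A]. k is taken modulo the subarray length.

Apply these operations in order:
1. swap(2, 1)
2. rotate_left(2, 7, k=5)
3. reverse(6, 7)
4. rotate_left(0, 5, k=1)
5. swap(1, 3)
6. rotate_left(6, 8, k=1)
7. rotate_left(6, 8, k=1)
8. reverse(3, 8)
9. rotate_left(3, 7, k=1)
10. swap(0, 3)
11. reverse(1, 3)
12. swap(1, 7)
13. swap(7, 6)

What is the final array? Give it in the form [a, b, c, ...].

After 1 (swap(2, 1)): [A, D, I, G, B, F, C, H, E]
After 2 (rotate_left(2, 7, k=5)): [A, D, H, I, G, B, F, C, E]
After 3 (reverse(6, 7)): [A, D, H, I, G, B, C, F, E]
After 4 (rotate_left(0, 5, k=1)): [D, H, I, G, B, A, C, F, E]
After 5 (swap(1, 3)): [D, G, I, H, B, A, C, F, E]
After 6 (rotate_left(6, 8, k=1)): [D, G, I, H, B, A, F, E, C]
After 7 (rotate_left(6, 8, k=1)): [D, G, I, H, B, A, E, C, F]
After 8 (reverse(3, 8)): [D, G, I, F, C, E, A, B, H]
After 9 (rotate_left(3, 7, k=1)): [D, G, I, C, E, A, B, F, H]
After 10 (swap(0, 3)): [C, G, I, D, E, A, B, F, H]
After 11 (reverse(1, 3)): [C, D, I, G, E, A, B, F, H]
After 12 (swap(1, 7)): [C, F, I, G, E, A, B, D, H]
After 13 (swap(7, 6)): [C, F, I, G, E, A, D, B, H]

Answer: [C, F, I, G, E, A, D, B, H]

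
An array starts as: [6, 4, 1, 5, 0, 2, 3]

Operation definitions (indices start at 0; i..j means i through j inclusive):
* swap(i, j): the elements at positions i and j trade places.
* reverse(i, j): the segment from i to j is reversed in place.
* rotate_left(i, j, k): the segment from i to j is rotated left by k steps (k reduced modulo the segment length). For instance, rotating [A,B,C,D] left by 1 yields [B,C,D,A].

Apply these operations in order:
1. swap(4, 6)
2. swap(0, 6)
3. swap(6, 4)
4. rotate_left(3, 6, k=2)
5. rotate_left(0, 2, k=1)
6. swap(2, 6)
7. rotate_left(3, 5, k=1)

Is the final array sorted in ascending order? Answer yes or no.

Answer: no

Derivation:
After 1 (swap(4, 6)): [6, 4, 1, 5, 3, 2, 0]
After 2 (swap(0, 6)): [0, 4, 1, 5, 3, 2, 6]
After 3 (swap(6, 4)): [0, 4, 1, 5, 6, 2, 3]
After 4 (rotate_left(3, 6, k=2)): [0, 4, 1, 2, 3, 5, 6]
After 5 (rotate_left(0, 2, k=1)): [4, 1, 0, 2, 3, 5, 6]
After 6 (swap(2, 6)): [4, 1, 6, 2, 3, 5, 0]
After 7 (rotate_left(3, 5, k=1)): [4, 1, 6, 3, 5, 2, 0]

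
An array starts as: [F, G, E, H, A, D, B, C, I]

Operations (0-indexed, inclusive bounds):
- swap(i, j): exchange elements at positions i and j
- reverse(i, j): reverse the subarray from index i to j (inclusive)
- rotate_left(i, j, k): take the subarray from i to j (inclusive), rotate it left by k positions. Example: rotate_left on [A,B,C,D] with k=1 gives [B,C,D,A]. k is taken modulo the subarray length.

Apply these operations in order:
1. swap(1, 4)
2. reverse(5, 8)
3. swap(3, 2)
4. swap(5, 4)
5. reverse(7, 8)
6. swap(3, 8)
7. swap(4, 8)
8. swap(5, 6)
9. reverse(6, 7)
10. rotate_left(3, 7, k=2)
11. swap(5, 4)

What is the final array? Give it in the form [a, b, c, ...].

After 1 (swap(1, 4)): [F, A, E, H, G, D, B, C, I]
After 2 (reverse(5, 8)): [F, A, E, H, G, I, C, B, D]
After 3 (swap(3, 2)): [F, A, H, E, G, I, C, B, D]
After 4 (swap(5, 4)): [F, A, H, E, I, G, C, B, D]
After 5 (reverse(7, 8)): [F, A, H, E, I, G, C, D, B]
After 6 (swap(3, 8)): [F, A, H, B, I, G, C, D, E]
After 7 (swap(4, 8)): [F, A, H, B, E, G, C, D, I]
After 8 (swap(5, 6)): [F, A, H, B, E, C, G, D, I]
After 9 (reverse(6, 7)): [F, A, H, B, E, C, D, G, I]
After 10 (rotate_left(3, 7, k=2)): [F, A, H, C, D, G, B, E, I]
After 11 (swap(5, 4)): [F, A, H, C, G, D, B, E, I]

Answer: [F, A, H, C, G, D, B, E, I]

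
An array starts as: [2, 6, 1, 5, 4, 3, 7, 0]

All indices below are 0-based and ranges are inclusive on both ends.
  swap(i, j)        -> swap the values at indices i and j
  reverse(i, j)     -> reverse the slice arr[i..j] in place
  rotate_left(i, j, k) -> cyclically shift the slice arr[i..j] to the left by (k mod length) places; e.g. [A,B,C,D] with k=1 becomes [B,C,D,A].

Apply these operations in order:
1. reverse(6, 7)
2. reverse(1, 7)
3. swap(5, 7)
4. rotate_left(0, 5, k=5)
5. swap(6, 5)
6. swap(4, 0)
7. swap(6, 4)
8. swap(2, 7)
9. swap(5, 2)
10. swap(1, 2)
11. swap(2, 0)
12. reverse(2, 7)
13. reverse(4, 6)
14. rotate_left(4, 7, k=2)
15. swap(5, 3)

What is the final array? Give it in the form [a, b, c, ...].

Answer: [2, 1, 7, 3, 5, 6, 0, 4]

Derivation:
After 1 (reverse(6, 7)): [2, 6, 1, 5, 4, 3, 0, 7]
After 2 (reverse(1, 7)): [2, 7, 0, 3, 4, 5, 1, 6]
After 3 (swap(5, 7)): [2, 7, 0, 3, 4, 6, 1, 5]
After 4 (rotate_left(0, 5, k=5)): [6, 2, 7, 0, 3, 4, 1, 5]
After 5 (swap(6, 5)): [6, 2, 7, 0, 3, 1, 4, 5]
After 6 (swap(4, 0)): [3, 2, 7, 0, 6, 1, 4, 5]
After 7 (swap(6, 4)): [3, 2, 7, 0, 4, 1, 6, 5]
After 8 (swap(2, 7)): [3, 2, 5, 0, 4, 1, 6, 7]
After 9 (swap(5, 2)): [3, 2, 1, 0, 4, 5, 6, 7]
After 10 (swap(1, 2)): [3, 1, 2, 0, 4, 5, 6, 7]
After 11 (swap(2, 0)): [2, 1, 3, 0, 4, 5, 6, 7]
After 12 (reverse(2, 7)): [2, 1, 7, 6, 5, 4, 0, 3]
After 13 (reverse(4, 6)): [2, 1, 7, 6, 0, 4, 5, 3]
After 14 (rotate_left(4, 7, k=2)): [2, 1, 7, 6, 5, 3, 0, 4]
After 15 (swap(5, 3)): [2, 1, 7, 3, 5, 6, 0, 4]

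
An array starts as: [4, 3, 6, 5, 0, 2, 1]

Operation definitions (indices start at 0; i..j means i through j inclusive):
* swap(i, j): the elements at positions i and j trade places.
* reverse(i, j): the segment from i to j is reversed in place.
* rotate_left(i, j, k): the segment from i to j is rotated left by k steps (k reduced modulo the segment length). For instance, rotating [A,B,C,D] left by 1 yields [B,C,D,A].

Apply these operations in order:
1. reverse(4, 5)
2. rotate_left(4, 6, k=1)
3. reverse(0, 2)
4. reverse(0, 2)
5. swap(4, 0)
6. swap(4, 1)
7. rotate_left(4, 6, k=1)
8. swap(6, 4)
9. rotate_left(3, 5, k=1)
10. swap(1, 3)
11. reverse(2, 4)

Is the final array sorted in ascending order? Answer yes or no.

Answer: no

Derivation:
After 1 (reverse(4, 5)): [4, 3, 6, 5, 2, 0, 1]
After 2 (rotate_left(4, 6, k=1)): [4, 3, 6, 5, 0, 1, 2]
After 3 (reverse(0, 2)): [6, 3, 4, 5, 0, 1, 2]
After 4 (reverse(0, 2)): [4, 3, 6, 5, 0, 1, 2]
After 5 (swap(4, 0)): [0, 3, 6, 5, 4, 1, 2]
After 6 (swap(4, 1)): [0, 4, 6, 5, 3, 1, 2]
After 7 (rotate_left(4, 6, k=1)): [0, 4, 6, 5, 1, 2, 3]
After 8 (swap(6, 4)): [0, 4, 6, 5, 3, 2, 1]
After 9 (rotate_left(3, 5, k=1)): [0, 4, 6, 3, 2, 5, 1]
After 10 (swap(1, 3)): [0, 3, 6, 4, 2, 5, 1]
After 11 (reverse(2, 4)): [0, 3, 2, 4, 6, 5, 1]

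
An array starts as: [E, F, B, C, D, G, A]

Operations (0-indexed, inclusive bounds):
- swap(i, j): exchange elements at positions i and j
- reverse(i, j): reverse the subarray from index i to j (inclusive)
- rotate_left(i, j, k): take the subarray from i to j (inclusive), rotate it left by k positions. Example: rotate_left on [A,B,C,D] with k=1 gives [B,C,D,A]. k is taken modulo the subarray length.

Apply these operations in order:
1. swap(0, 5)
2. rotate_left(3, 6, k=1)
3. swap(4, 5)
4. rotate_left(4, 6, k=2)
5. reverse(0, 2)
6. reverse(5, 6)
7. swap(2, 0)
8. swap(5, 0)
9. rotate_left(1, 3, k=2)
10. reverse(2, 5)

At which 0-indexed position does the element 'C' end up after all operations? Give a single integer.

Answer: 3

Derivation:
After 1 (swap(0, 5)): [G, F, B, C, D, E, A]
After 2 (rotate_left(3, 6, k=1)): [G, F, B, D, E, A, C]
After 3 (swap(4, 5)): [G, F, B, D, A, E, C]
After 4 (rotate_left(4, 6, k=2)): [G, F, B, D, C, A, E]
After 5 (reverse(0, 2)): [B, F, G, D, C, A, E]
After 6 (reverse(5, 6)): [B, F, G, D, C, E, A]
After 7 (swap(2, 0)): [G, F, B, D, C, E, A]
After 8 (swap(5, 0)): [E, F, B, D, C, G, A]
After 9 (rotate_left(1, 3, k=2)): [E, D, F, B, C, G, A]
After 10 (reverse(2, 5)): [E, D, G, C, B, F, A]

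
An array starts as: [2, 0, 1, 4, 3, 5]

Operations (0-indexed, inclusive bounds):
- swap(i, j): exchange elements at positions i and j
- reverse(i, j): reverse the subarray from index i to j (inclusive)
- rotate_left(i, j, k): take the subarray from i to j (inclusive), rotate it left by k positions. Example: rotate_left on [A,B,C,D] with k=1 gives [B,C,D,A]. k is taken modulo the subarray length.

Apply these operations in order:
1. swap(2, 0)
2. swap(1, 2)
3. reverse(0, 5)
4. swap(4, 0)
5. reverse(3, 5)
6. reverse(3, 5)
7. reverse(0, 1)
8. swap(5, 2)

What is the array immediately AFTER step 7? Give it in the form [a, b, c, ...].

After 1 (swap(2, 0)): [1, 0, 2, 4, 3, 5]
After 2 (swap(1, 2)): [1, 2, 0, 4, 3, 5]
After 3 (reverse(0, 5)): [5, 3, 4, 0, 2, 1]
After 4 (swap(4, 0)): [2, 3, 4, 0, 5, 1]
After 5 (reverse(3, 5)): [2, 3, 4, 1, 5, 0]
After 6 (reverse(3, 5)): [2, 3, 4, 0, 5, 1]
After 7 (reverse(0, 1)): [3, 2, 4, 0, 5, 1]

Answer: [3, 2, 4, 0, 5, 1]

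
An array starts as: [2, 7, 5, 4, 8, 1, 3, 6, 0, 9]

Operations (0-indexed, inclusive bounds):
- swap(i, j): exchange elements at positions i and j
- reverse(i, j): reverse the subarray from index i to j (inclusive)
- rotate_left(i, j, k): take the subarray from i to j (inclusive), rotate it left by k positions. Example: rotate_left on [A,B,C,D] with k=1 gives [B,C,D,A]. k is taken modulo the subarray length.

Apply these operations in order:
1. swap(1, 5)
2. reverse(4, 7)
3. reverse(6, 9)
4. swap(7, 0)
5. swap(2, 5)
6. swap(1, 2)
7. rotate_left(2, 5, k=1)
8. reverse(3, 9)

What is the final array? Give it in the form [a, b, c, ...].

After 1 (swap(1, 5)): [2, 1, 5, 4, 8, 7, 3, 6, 0, 9]
After 2 (reverse(4, 7)): [2, 1, 5, 4, 6, 3, 7, 8, 0, 9]
After 3 (reverse(6, 9)): [2, 1, 5, 4, 6, 3, 9, 0, 8, 7]
After 4 (swap(7, 0)): [0, 1, 5, 4, 6, 3, 9, 2, 8, 7]
After 5 (swap(2, 5)): [0, 1, 3, 4, 6, 5, 9, 2, 8, 7]
After 6 (swap(1, 2)): [0, 3, 1, 4, 6, 5, 9, 2, 8, 7]
After 7 (rotate_left(2, 5, k=1)): [0, 3, 4, 6, 5, 1, 9, 2, 8, 7]
After 8 (reverse(3, 9)): [0, 3, 4, 7, 8, 2, 9, 1, 5, 6]

Answer: [0, 3, 4, 7, 8, 2, 9, 1, 5, 6]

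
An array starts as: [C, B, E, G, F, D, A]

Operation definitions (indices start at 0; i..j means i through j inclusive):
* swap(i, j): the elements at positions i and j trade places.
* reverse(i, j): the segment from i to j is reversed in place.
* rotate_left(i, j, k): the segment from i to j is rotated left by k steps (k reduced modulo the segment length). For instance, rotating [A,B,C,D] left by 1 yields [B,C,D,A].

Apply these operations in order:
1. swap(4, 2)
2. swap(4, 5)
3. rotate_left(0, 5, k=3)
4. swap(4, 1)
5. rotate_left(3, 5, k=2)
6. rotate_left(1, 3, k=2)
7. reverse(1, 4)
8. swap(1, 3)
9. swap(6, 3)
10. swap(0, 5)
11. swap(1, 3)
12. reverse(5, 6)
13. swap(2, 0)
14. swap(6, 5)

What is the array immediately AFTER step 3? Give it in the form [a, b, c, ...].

Answer: [G, D, E, C, B, F, A]

Derivation:
After 1 (swap(4, 2)): [C, B, F, G, E, D, A]
After 2 (swap(4, 5)): [C, B, F, G, D, E, A]
After 3 (rotate_left(0, 5, k=3)): [G, D, E, C, B, F, A]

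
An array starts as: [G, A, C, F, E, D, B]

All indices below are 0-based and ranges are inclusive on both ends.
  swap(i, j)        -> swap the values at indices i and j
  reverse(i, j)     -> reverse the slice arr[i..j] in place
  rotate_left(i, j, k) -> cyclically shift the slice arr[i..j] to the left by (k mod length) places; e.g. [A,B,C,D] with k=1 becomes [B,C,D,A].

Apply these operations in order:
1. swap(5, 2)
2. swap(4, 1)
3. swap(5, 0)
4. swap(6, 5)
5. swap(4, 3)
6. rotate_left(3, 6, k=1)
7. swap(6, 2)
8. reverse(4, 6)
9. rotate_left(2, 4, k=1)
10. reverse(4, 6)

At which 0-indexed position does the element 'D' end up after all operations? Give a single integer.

Answer: 3

Derivation:
After 1 (swap(5, 2)): [G, A, D, F, E, C, B]
After 2 (swap(4, 1)): [G, E, D, F, A, C, B]
After 3 (swap(5, 0)): [C, E, D, F, A, G, B]
After 4 (swap(6, 5)): [C, E, D, F, A, B, G]
After 5 (swap(4, 3)): [C, E, D, A, F, B, G]
After 6 (rotate_left(3, 6, k=1)): [C, E, D, F, B, G, A]
After 7 (swap(6, 2)): [C, E, A, F, B, G, D]
After 8 (reverse(4, 6)): [C, E, A, F, D, G, B]
After 9 (rotate_left(2, 4, k=1)): [C, E, F, D, A, G, B]
After 10 (reverse(4, 6)): [C, E, F, D, B, G, A]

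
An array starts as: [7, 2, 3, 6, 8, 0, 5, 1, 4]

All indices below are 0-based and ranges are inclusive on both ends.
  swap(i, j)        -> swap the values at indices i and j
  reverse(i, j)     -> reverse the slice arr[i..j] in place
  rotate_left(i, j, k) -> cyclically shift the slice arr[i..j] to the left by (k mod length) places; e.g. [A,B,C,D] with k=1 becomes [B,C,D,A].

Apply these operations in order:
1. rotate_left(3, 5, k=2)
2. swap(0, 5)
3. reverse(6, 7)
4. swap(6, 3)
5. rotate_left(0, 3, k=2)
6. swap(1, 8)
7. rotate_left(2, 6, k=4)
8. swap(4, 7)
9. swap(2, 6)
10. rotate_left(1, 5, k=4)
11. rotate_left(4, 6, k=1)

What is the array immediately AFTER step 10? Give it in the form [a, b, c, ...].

Answer: [3, 6, 4, 7, 8, 5, 0, 2, 1]

Derivation:
After 1 (rotate_left(3, 5, k=2)): [7, 2, 3, 0, 6, 8, 5, 1, 4]
After 2 (swap(0, 5)): [8, 2, 3, 0, 6, 7, 5, 1, 4]
After 3 (reverse(6, 7)): [8, 2, 3, 0, 6, 7, 1, 5, 4]
After 4 (swap(6, 3)): [8, 2, 3, 1, 6, 7, 0, 5, 4]
After 5 (rotate_left(0, 3, k=2)): [3, 1, 8, 2, 6, 7, 0, 5, 4]
After 6 (swap(1, 8)): [3, 4, 8, 2, 6, 7, 0, 5, 1]
After 7 (rotate_left(2, 6, k=4)): [3, 4, 0, 8, 2, 6, 7, 5, 1]
After 8 (swap(4, 7)): [3, 4, 0, 8, 5, 6, 7, 2, 1]
After 9 (swap(2, 6)): [3, 4, 7, 8, 5, 6, 0, 2, 1]
After 10 (rotate_left(1, 5, k=4)): [3, 6, 4, 7, 8, 5, 0, 2, 1]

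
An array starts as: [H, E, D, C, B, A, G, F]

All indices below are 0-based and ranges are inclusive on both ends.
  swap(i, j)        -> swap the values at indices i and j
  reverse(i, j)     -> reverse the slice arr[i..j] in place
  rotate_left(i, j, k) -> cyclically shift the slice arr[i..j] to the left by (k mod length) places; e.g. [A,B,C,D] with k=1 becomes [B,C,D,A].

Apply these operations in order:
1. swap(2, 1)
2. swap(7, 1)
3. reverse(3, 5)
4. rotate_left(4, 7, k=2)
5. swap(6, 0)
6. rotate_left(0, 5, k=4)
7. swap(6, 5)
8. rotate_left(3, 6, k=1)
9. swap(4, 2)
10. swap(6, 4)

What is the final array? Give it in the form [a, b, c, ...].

After 1 (swap(2, 1)): [H, D, E, C, B, A, G, F]
After 2 (swap(7, 1)): [H, F, E, C, B, A, G, D]
After 3 (reverse(3, 5)): [H, F, E, A, B, C, G, D]
After 4 (rotate_left(4, 7, k=2)): [H, F, E, A, G, D, B, C]
After 5 (swap(6, 0)): [B, F, E, A, G, D, H, C]
After 6 (rotate_left(0, 5, k=4)): [G, D, B, F, E, A, H, C]
After 7 (swap(6, 5)): [G, D, B, F, E, H, A, C]
After 8 (rotate_left(3, 6, k=1)): [G, D, B, E, H, A, F, C]
After 9 (swap(4, 2)): [G, D, H, E, B, A, F, C]
After 10 (swap(6, 4)): [G, D, H, E, F, A, B, C]

Answer: [G, D, H, E, F, A, B, C]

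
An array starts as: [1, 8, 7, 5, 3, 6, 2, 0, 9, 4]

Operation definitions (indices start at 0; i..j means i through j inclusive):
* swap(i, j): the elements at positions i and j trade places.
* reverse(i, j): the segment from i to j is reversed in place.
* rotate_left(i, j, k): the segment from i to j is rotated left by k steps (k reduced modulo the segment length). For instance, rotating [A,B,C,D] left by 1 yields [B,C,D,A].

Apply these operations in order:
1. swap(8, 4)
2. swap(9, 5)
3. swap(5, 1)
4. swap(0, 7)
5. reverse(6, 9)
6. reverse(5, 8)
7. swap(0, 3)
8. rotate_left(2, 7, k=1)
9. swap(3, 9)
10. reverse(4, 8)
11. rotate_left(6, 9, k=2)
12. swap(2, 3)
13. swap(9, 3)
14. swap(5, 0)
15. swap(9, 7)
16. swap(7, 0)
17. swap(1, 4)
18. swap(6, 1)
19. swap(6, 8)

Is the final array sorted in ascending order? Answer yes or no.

Answer: yes

Derivation:
After 1 (swap(8, 4)): [1, 8, 7, 5, 9, 6, 2, 0, 3, 4]
After 2 (swap(9, 5)): [1, 8, 7, 5, 9, 4, 2, 0, 3, 6]
After 3 (swap(5, 1)): [1, 4, 7, 5, 9, 8, 2, 0, 3, 6]
After 4 (swap(0, 7)): [0, 4, 7, 5, 9, 8, 2, 1, 3, 6]
After 5 (reverse(6, 9)): [0, 4, 7, 5, 9, 8, 6, 3, 1, 2]
After 6 (reverse(5, 8)): [0, 4, 7, 5, 9, 1, 3, 6, 8, 2]
After 7 (swap(0, 3)): [5, 4, 7, 0, 9, 1, 3, 6, 8, 2]
After 8 (rotate_left(2, 7, k=1)): [5, 4, 0, 9, 1, 3, 6, 7, 8, 2]
After 9 (swap(3, 9)): [5, 4, 0, 2, 1, 3, 6, 7, 8, 9]
After 10 (reverse(4, 8)): [5, 4, 0, 2, 8, 7, 6, 3, 1, 9]
After 11 (rotate_left(6, 9, k=2)): [5, 4, 0, 2, 8, 7, 1, 9, 6, 3]
After 12 (swap(2, 3)): [5, 4, 2, 0, 8, 7, 1, 9, 6, 3]
After 13 (swap(9, 3)): [5, 4, 2, 3, 8, 7, 1, 9, 6, 0]
After 14 (swap(5, 0)): [7, 4, 2, 3, 8, 5, 1, 9, 6, 0]
After 15 (swap(9, 7)): [7, 4, 2, 3, 8, 5, 1, 0, 6, 9]
After 16 (swap(7, 0)): [0, 4, 2, 3, 8, 5, 1, 7, 6, 9]
After 17 (swap(1, 4)): [0, 8, 2, 3, 4, 5, 1, 7, 6, 9]
After 18 (swap(6, 1)): [0, 1, 2, 3, 4, 5, 8, 7, 6, 9]
After 19 (swap(6, 8)): [0, 1, 2, 3, 4, 5, 6, 7, 8, 9]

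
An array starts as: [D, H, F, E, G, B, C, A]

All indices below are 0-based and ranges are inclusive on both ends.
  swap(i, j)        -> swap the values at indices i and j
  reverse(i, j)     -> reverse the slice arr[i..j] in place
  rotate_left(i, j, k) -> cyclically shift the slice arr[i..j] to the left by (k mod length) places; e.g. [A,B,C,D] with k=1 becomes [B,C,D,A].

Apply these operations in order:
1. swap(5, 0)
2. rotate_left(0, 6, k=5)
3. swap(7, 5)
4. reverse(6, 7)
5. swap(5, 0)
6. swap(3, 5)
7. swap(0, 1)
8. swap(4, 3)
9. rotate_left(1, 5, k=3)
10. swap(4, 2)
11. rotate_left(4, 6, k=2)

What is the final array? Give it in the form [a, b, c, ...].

After 1 (swap(5, 0)): [B, H, F, E, G, D, C, A]
After 2 (rotate_left(0, 6, k=5)): [D, C, B, H, F, E, G, A]
After 3 (swap(7, 5)): [D, C, B, H, F, A, G, E]
After 4 (reverse(6, 7)): [D, C, B, H, F, A, E, G]
After 5 (swap(5, 0)): [A, C, B, H, F, D, E, G]
After 6 (swap(3, 5)): [A, C, B, D, F, H, E, G]
After 7 (swap(0, 1)): [C, A, B, D, F, H, E, G]
After 8 (swap(4, 3)): [C, A, B, F, D, H, E, G]
After 9 (rotate_left(1, 5, k=3)): [C, D, H, A, B, F, E, G]
After 10 (swap(4, 2)): [C, D, B, A, H, F, E, G]
After 11 (rotate_left(4, 6, k=2)): [C, D, B, A, E, H, F, G]

Answer: [C, D, B, A, E, H, F, G]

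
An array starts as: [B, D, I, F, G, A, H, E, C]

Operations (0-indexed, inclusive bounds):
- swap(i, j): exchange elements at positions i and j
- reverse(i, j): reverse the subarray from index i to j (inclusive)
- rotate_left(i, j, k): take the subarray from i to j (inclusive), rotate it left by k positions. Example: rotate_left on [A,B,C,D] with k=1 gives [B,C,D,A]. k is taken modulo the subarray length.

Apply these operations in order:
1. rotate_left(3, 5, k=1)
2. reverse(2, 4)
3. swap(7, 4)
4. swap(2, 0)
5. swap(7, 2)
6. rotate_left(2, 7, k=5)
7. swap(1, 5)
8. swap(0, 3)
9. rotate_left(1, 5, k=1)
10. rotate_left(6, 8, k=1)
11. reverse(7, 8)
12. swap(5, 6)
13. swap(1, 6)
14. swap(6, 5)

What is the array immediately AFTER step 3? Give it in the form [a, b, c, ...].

After 1 (rotate_left(3, 5, k=1)): [B, D, I, G, A, F, H, E, C]
After 2 (reverse(2, 4)): [B, D, A, G, I, F, H, E, C]
After 3 (swap(7, 4)): [B, D, A, G, E, F, H, I, C]

Answer: [B, D, A, G, E, F, H, I, C]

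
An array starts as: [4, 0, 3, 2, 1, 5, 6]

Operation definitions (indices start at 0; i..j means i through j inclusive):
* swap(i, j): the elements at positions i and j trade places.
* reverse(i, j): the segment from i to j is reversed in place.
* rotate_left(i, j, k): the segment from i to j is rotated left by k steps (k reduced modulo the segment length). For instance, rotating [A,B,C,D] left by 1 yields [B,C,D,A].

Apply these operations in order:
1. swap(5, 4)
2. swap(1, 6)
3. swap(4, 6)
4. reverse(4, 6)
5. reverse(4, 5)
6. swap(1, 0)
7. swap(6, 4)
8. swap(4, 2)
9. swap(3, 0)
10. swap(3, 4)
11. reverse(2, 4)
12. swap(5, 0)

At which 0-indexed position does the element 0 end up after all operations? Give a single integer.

After 1 (swap(5, 4)): [4, 0, 3, 2, 5, 1, 6]
After 2 (swap(1, 6)): [4, 6, 3, 2, 5, 1, 0]
After 3 (swap(4, 6)): [4, 6, 3, 2, 0, 1, 5]
After 4 (reverse(4, 6)): [4, 6, 3, 2, 5, 1, 0]
After 5 (reverse(4, 5)): [4, 6, 3, 2, 1, 5, 0]
After 6 (swap(1, 0)): [6, 4, 3, 2, 1, 5, 0]
After 7 (swap(6, 4)): [6, 4, 3, 2, 0, 5, 1]
After 8 (swap(4, 2)): [6, 4, 0, 2, 3, 5, 1]
After 9 (swap(3, 0)): [2, 4, 0, 6, 3, 5, 1]
After 10 (swap(3, 4)): [2, 4, 0, 3, 6, 5, 1]
After 11 (reverse(2, 4)): [2, 4, 6, 3, 0, 5, 1]
After 12 (swap(5, 0)): [5, 4, 6, 3, 0, 2, 1]

Answer: 4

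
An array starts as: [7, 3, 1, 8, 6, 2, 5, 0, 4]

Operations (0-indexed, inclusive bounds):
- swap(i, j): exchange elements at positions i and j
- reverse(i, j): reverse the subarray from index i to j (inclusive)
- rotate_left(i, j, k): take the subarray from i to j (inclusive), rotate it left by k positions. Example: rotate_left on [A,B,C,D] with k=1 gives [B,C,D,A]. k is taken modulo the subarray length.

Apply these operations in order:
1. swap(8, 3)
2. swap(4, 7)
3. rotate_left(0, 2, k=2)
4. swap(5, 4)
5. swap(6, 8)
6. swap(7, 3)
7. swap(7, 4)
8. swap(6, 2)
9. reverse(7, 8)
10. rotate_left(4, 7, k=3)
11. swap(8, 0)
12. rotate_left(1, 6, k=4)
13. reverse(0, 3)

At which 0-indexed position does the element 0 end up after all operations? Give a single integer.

Answer: 1

Derivation:
After 1 (swap(8, 3)): [7, 3, 1, 4, 6, 2, 5, 0, 8]
After 2 (swap(4, 7)): [7, 3, 1, 4, 0, 2, 5, 6, 8]
After 3 (rotate_left(0, 2, k=2)): [1, 7, 3, 4, 0, 2, 5, 6, 8]
After 4 (swap(5, 4)): [1, 7, 3, 4, 2, 0, 5, 6, 8]
After 5 (swap(6, 8)): [1, 7, 3, 4, 2, 0, 8, 6, 5]
After 6 (swap(7, 3)): [1, 7, 3, 6, 2, 0, 8, 4, 5]
After 7 (swap(7, 4)): [1, 7, 3, 6, 4, 0, 8, 2, 5]
After 8 (swap(6, 2)): [1, 7, 8, 6, 4, 0, 3, 2, 5]
After 9 (reverse(7, 8)): [1, 7, 8, 6, 4, 0, 3, 5, 2]
After 10 (rotate_left(4, 7, k=3)): [1, 7, 8, 6, 5, 4, 0, 3, 2]
After 11 (swap(8, 0)): [2, 7, 8, 6, 5, 4, 0, 3, 1]
After 12 (rotate_left(1, 6, k=4)): [2, 4, 0, 7, 8, 6, 5, 3, 1]
After 13 (reverse(0, 3)): [7, 0, 4, 2, 8, 6, 5, 3, 1]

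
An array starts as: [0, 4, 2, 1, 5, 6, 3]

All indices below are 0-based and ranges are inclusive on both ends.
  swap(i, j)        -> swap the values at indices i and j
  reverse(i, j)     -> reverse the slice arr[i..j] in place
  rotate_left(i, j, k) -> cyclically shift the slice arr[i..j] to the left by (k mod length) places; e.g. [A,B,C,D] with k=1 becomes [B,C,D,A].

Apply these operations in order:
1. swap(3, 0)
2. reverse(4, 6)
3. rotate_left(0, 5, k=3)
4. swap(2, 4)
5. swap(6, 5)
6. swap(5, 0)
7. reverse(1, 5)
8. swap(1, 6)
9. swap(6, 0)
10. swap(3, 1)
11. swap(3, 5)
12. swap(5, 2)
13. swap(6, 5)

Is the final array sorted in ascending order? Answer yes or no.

Answer: yes

Derivation:
After 1 (swap(3, 0)): [1, 4, 2, 0, 5, 6, 3]
After 2 (reverse(4, 6)): [1, 4, 2, 0, 3, 6, 5]
After 3 (rotate_left(0, 5, k=3)): [0, 3, 6, 1, 4, 2, 5]
After 4 (swap(2, 4)): [0, 3, 4, 1, 6, 2, 5]
After 5 (swap(6, 5)): [0, 3, 4, 1, 6, 5, 2]
After 6 (swap(5, 0)): [5, 3, 4, 1, 6, 0, 2]
After 7 (reverse(1, 5)): [5, 0, 6, 1, 4, 3, 2]
After 8 (swap(1, 6)): [5, 2, 6, 1, 4, 3, 0]
After 9 (swap(6, 0)): [0, 2, 6, 1, 4, 3, 5]
After 10 (swap(3, 1)): [0, 1, 6, 2, 4, 3, 5]
After 11 (swap(3, 5)): [0, 1, 6, 3, 4, 2, 5]
After 12 (swap(5, 2)): [0, 1, 2, 3, 4, 6, 5]
After 13 (swap(6, 5)): [0, 1, 2, 3, 4, 5, 6]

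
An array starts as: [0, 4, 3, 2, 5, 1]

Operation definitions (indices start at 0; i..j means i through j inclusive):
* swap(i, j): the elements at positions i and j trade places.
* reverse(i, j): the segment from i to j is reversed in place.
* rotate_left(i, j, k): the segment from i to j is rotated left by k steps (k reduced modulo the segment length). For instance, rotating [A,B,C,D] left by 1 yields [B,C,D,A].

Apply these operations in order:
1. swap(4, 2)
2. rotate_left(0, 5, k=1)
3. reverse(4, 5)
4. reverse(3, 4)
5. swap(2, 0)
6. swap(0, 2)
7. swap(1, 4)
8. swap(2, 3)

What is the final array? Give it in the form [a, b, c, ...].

Answer: [4, 3, 0, 2, 5, 1]

Derivation:
After 1 (swap(4, 2)): [0, 4, 5, 2, 3, 1]
After 2 (rotate_left(0, 5, k=1)): [4, 5, 2, 3, 1, 0]
After 3 (reverse(4, 5)): [4, 5, 2, 3, 0, 1]
After 4 (reverse(3, 4)): [4, 5, 2, 0, 3, 1]
After 5 (swap(2, 0)): [2, 5, 4, 0, 3, 1]
After 6 (swap(0, 2)): [4, 5, 2, 0, 3, 1]
After 7 (swap(1, 4)): [4, 3, 2, 0, 5, 1]
After 8 (swap(2, 3)): [4, 3, 0, 2, 5, 1]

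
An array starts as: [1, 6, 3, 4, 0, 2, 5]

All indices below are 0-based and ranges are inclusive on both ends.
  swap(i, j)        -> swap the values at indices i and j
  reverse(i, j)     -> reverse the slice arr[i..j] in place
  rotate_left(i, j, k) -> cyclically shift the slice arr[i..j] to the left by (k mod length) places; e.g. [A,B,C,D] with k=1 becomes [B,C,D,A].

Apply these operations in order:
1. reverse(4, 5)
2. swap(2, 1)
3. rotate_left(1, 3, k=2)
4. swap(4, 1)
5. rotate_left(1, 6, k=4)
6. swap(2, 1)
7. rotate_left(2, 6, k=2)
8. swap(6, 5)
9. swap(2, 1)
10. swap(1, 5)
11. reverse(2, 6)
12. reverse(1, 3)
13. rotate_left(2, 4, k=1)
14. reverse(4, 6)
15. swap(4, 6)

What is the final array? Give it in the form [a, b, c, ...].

After 1 (reverse(4, 5)): [1, 6, 3, 4, 2, 0, 5]
After 2 (swap(2, 1)): [1, 3, 6, 4, 2, 0, 5]
After 3 (rotate_left(1, 3, k=2)): [1, 4, 3, 6, 2, 0, 5]
After 4 (swap(4, 1)): [1, 2, 3, 6, 4, 0, 5]
After 5 (rotate_left(1, 6, k=4)): [1, 0, 5, 2, 3, 6, 4]
After 6 (swap(2, 1)): [1, 5, 0, 2, 3, 6, 4]
After 7 (rotate_left(2, 6, k=2)): [1, 5, 3, 6, 4, 0, 2]
After 8 (swap(6, 5)): [1, 5, 3, 6, 4, 2, 0]
After 9 (swap(2, 1)): [1, 3, 5, 6, 4, 2, 0]
After 10 (swap(1, 5)): [1, 2, 5, 6, 4, 3, 0]
After 11 (reverse(2, 6)): [1, 2, 0, 3, 4, 6, 5]
After 12 (reverse(1, 3)): [1, 3, 0, 2, 4, 6, 5]
After 13 (rotate_left(2, 4, k=1)): [1, 3, 2, 4, 0, 6, 5]
After 14 (reverse(4, 6)): [1, 3, 2, 4, 5, 6, 0]
After 15 (swap(4, 6)): [1, 3, 2, 4, 0, 6, 5]

Answer: [1, 3, 2, 4, 0, 6, 5]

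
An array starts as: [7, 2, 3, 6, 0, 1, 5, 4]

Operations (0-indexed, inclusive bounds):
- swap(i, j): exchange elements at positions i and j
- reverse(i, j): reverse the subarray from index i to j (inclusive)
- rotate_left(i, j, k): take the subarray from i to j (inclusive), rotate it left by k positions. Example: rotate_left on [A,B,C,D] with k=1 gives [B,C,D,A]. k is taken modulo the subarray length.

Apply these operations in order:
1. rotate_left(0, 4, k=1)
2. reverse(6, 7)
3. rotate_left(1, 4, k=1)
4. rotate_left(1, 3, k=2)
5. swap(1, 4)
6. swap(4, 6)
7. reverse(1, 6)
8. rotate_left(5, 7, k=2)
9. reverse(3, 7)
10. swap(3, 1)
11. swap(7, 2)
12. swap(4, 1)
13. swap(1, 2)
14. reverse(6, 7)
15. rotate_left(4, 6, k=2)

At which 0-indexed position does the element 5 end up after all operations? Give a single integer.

After 1 (rotate_left(0, 4, k=1)): [2, 3, 6, 0, 7, 1, 5, 4]
After 2 (reverse(6, 7)): [2, 3, 6, 0, 7, 1, 4, 5]
After 3 (rotate_left(1, 4, k=1)): [2, 6, 0, 7, 3, 1, 4, 5]
After 4 (rotate_left(1, 3, k=2)): [2, 7, 6, 0, 3, 1, 4, 5]
After 5 (swap(1, 4)): [2, 3, 6, 0, 7, 1, 4, 5]
After 6 (swap(4, 6)): [2, 3, 6, 0, 4, 1, 7, 5]
After 7 (reverse(1, 6)): [2, 7, 1, 4, 0, 6, 3, 5]
After 8 (rotate_left(5, 7, k=2)): [2, 7, 1, 4, 0, 5, 6, 3]
After 9 (reverse(3, 7)): [2, 7, 1, 3, 6, 5, 0, 4]
After 10 (swap(3, 1)): [2, 3, 1, 7, 6, 5, 0, 4]
After 11 (swap(7, 2)): [2, 3, 4, 7, 6, 5, 0, 1]
After 12 (swap(4, 1)): [2, 6, 4, 7, 3, 5, 0, 1]
After 13 (swap(1, 2)): [2, 4, 6, 7, 3, 5, 0, 1]
After 14 (reverse(6, 7)): [2, 4, 6, 7, 3, 5, 1, 0]
After 15 (rotate_left(4, 6, k=2)): [2, 4, 6, 7, 1, 3, 5, 0]

Answer: 6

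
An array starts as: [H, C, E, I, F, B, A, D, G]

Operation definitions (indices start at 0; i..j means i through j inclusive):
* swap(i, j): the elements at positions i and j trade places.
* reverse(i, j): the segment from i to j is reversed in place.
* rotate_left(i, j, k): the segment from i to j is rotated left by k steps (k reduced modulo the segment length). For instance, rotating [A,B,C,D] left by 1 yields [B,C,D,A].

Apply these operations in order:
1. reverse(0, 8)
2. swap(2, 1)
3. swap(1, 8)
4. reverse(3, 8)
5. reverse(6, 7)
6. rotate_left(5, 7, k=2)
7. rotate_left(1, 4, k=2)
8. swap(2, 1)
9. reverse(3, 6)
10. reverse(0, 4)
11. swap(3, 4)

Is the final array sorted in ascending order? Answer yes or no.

Answer: no

Derivation:
After 1 (reverse(0, 8)): [G, D, A, B, F, I, E, C, H]
After 2 (swap(2, 1)): [G, A, D, B, F, I, E, C, H]
After 3 (swap(1, 8)): [G, H, D, B, F, I, E, C, A]
After 4 (reverse(3, 8)): [G, H, D, A, C, E, I, F, B]
After 5 (reverse(6, 7)): [G, H, D, A, C, E, F, I, B]
After 6 (rotate_left(5, 7, k=2)): [G, H, D, A, C, I, E, F, B]
After 7 (rotate_left(1, 4, k=2)): [G, A, C, H, D, I, E, F, B]
After 8 (swap(2, 1)): [G, C, A, H, D, I, E, F, B]
After 9 (reverse(3, 6)): [G, C, A, E, I, D, H, F, B]
After 10 (reverse(0, 4)): [I, E, A, C, G, D, H, F, B]
After 11 (swap(3, 4)): [I, E, A, G, C, D, H, F, B]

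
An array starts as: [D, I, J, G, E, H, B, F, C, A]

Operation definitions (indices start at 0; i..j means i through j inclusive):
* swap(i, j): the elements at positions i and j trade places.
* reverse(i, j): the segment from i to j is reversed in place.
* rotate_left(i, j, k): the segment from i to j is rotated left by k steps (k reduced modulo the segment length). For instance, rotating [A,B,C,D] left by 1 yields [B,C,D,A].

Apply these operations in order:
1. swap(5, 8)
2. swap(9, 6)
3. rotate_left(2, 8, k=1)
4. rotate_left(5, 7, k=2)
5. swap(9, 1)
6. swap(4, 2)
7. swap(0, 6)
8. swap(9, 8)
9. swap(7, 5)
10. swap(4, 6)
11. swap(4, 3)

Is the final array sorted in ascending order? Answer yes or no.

Answer: yes

Derivation:
After 1 (swap(5, 8)): [D, I, J, G, E, C, B, F, H, A]
After 2 (swap(9, 6)): [D, I, J, G, E, C, A, F, H, B]
After 3 (rotate_left(2, 8, k=1)): [D, I, G, E, C, A, F, H, J, B]
After 4 (rotate_left(5, 7, k=2)): [D, I, G, E, C, H, A, F, J, B]
After 5 (swap(9, 1)): [D, B, G, E, C, H, A, F, J, I]
After 6 (swap(4, 2)): [D, B, C, E, G, H, A, F, J, I]
After 7 (swap(0, 6)): [A, B, C, E, G, H, D, F, J, I]
After 8 (swap(9, 8)): [A, B, C, E, G, H, D, F, I, J]
After 9 (swap(7, 5)): [A, B, C, E, G, F, D, H, I, J]
After 10 (swap(4, 6)): [A, B, C, E, D, F, G, H, I, J]
After 11 (swap(4, 3)): [A, B, C, D, E, F, G, H, I, J]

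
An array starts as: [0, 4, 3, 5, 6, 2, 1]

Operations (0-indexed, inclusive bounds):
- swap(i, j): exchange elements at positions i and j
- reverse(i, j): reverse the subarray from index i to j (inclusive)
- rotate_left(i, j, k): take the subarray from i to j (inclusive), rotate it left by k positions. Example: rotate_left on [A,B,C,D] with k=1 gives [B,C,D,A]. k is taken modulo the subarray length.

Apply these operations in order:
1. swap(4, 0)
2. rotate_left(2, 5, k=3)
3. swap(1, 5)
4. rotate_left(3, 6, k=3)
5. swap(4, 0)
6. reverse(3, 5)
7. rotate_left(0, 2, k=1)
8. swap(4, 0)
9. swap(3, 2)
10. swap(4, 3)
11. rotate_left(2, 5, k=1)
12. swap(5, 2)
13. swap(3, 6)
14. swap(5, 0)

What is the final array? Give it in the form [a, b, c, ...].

After 1 (swap(4, 0)): [6, 4, 3, 5, 0, 2, 1]
After 2 (rotate_left(2, 5, k=3)): [6, 4, 2, 3, 5, 0, 1]
After 3 (swap(1, 5)): [6, 0, 2, 3, 5, 4, 1]
After 4 (rotate_left(3, 6, k=3)): [6, 0, 2, 1, 3, 5, 4]
After 5 (swap(4, 0)): [3, 0, 2, 1, 6, 5, 4]
After 6 (reverse(3, 5)): [3, 0, 2, 5, 6, 1, 4]
After 7 (rotate_left(0, 2, k=1)): [0, 2, 3, 5, 6, 1, 4]
After 8 (swap(4, 0)): [6, 2, 3, 5, 0, 1, 4]
After 9 (swap(3, 2)): [6, 2, 5, 3, 0, 1, 4]
After 10 (swap(4, 3)): [6, 2, 5, 0, 3, 1, 4]
After 11 (rotate_left(2, 5, k=1)): [6, 2, 0, 3, 1, 5, 4]
After 12 (swap(5, 2)): [6, 2, 5, 3, 1, 0, 4]
After 13 (swap(3, 6)): [6, 2, 5, 4, 1, 0, 3]
After 14 (swap(5, 0)): [0, 2, 5, 4, 1, 6, 3]

Answer: [0, 2, 5, 4, 1, 6, 3]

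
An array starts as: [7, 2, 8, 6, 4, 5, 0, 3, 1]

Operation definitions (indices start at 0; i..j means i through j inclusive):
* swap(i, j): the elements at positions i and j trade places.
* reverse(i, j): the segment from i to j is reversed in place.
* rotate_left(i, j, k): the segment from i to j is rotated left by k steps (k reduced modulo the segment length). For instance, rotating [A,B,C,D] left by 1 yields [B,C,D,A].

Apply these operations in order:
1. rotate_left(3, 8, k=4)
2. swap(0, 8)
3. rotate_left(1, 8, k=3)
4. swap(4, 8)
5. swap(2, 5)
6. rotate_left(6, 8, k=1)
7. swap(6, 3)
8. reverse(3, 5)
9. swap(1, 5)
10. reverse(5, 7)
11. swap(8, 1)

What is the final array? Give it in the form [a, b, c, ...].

After 1 (rotate_left(3, 8, k=4)): [7, 2, 8, 3, 1, 6, 4, 5, 0]
After 2 (swap(0, 8)): [0, 2, 8, 3, 1, 6, 4, 5, 7]
After 3 (rotate_left(1, 8, k=3)): [0, 1, 6, 4, 5, 7, 2, 8, 3]
After 4 (swap(4, 8)): [0, 1, 6, 4, 3, 7, 2, 8, 5]
After 5 (swap(2, 5)): [0, 1, 7, 4, 3, 6, 2, 8, 5]
After 6 (rotate_left(6, 8, k=1)): [0, 1, 7, 4, 3, 6, 8, 5, 2]
After 7 (swap(6, 3)): [0, 1, 7, 8, 3, 6, 4, 5, 2]
After 8 (reverse(3, 5)): [0, 1, 7, 6, 3, 8, 4, 5, 2]
After 9 (swap(1, 5)): [0, 8, 7, 6, 3, 1, 4, 5, 2]
After 10 (reverse(5, 7)): [0, 8, 7, 6, 3, 5, 4, 1, 2]
After 11 (swap(8, 1)): [0, 2, 7, 6, 3, 5, 4, 1, 8]

Answer: [0, 2, 7, 6, 3, 5, 4, 1, 8]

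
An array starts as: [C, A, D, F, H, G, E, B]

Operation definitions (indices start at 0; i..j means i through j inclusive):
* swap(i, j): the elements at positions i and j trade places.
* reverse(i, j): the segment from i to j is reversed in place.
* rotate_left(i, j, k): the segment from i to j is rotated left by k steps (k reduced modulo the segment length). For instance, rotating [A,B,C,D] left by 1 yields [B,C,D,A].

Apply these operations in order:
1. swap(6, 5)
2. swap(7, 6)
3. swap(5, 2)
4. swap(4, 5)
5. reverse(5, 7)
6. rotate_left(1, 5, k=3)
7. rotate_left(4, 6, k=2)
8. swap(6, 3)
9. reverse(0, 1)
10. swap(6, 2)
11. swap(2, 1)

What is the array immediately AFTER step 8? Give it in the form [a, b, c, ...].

Answer: [C, D, G, F, B, E, A, H]

Derivation:
After 1 (swap(6, 5)): [C, A, D, F, H, E, G, B]
After 2 (swap(7, 6)): [C, A, D, F, H, E, B, G]
After 3 (swap(5, 2)): [C, A, E, F, H, D, B, G]
After 4 (swap(4, 5)): [C, A, E, F, D, H, B, G]
After 5 (reverse(5, 7)): [C, A, E, F, D, G, B, H]
After 6 (rotate_left(1, 5, k=3)): [C, D, G, A, E, F, B, H]
After 7 (rotate_left(4, 6, k=2)): [C, D, G, A, B, E, F, H]
After 8 (swap(6, 3)): [C, D, G, F, B, E, A, H]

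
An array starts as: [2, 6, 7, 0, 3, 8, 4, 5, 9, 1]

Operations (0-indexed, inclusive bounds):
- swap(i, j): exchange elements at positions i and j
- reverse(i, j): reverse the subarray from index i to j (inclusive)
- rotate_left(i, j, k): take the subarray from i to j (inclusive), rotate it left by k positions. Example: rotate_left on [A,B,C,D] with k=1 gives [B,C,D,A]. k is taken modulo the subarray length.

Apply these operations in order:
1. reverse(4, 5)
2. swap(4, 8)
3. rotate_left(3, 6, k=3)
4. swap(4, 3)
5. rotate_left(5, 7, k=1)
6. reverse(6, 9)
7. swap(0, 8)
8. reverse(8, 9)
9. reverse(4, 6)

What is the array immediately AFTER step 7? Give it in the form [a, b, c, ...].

Answer: [9, 6, 7, 0, 4, 3, 1, 8, 2, 5]

Derivation:
After 1 (reverse(4, 5)): [2, 6, 7, 0, 8, 3, 4, 5, 9, 1]
After 2 (swap(4, 8)): [2, 6, 7, 0, 9, 3, 4, 5, 8, 1]
After 3 (rotate_left(3, 6, k=3)): [2, 6, 7, 4, 0, 9, 3, 5, 8, 1]
After 4 (swap(4, 3)): [2, 6, 7, 0, 4, 9, 3, 5, 8, 1]
After 5 (rotate_left(5, 7, k=1)): [2, 6, 7, 0, 4, 3, 5, 9, 8, 1]
After 6 (reverse(6, 9)): [2, 6, 7, 0, 4, 3, 1, 8, 9, 5]
After 7 (swap(0, 8)): [9, 6, 7, 0, 4, 3, 1, 8, 2, 5]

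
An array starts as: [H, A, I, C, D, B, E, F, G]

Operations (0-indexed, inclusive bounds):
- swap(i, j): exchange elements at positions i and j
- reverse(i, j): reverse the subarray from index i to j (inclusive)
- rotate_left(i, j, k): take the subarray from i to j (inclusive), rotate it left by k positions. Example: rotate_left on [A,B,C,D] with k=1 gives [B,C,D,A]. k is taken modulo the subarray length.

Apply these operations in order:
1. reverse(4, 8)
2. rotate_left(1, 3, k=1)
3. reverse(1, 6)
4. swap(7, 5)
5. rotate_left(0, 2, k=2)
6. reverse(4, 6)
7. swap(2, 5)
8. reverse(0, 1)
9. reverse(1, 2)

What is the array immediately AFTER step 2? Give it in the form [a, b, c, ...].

After 1 (reverse(4, 8)): [H, A, I, C, G, F, E, B, D]
After 2 (rotate_left(1, 3, k=1)): [H, I, C, A, G, F, E, B, D]

Answer: [H, I, C, A, G, F, E, B, D]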